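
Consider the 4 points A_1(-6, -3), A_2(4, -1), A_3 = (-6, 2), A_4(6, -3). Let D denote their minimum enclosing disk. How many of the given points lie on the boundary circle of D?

3

A smallest enclosing disk is always determined by at most three of the input points on its boundary.
The farthest pair is A_3–A_4 with squared distance 169. The circle on this segment as diameter has centre (0, -0.5) and r² = 169/4 = 42.25.
Check A_1: distance² to centre = 42.25 ≤ 42.25, so it lies inside.
All remaining points lie in this disk, and no smaller disk contains both endpoints, so this is the minimum enclosing circle.
The points at distance exactly r from the centre are A_1, A_3, A_4 — 3 points.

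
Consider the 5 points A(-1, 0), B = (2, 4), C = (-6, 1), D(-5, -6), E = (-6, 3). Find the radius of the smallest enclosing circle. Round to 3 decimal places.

6.103

The farthest pair is B–D with squared distance 149. The circle on this segment as diameter has centre (-1.5, -1) and r² = 149/4 = 37.25.
Check A: distance² to centre = 1.25 ≤ 37.25, so it lies inside.
All remaining points lie in this disk, and no smaller disk contains both endpoints, so this is the minimum enclosing circle.
r = √(37.25) ≈ 6.103.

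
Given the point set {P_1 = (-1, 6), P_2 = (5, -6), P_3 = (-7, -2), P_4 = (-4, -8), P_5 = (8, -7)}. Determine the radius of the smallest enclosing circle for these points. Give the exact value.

25/3

The minimum enclosing circle of a finite set is fixed by two of the points (as a diameter) or three (as a circumcircle).
The minimum enclosing circle is determined by three boundary points: P_1, P_3, P_5.
Their circumcentre is (4/3, -2) with r² = 625/9.
The farthest remaining point P_4 is at distance² 580/9 ≤ 625/9.
r = √(625/9) = 25/3.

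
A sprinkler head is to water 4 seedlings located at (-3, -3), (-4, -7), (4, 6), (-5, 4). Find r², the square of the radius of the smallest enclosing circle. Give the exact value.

58.25

By Welzl's lemma the MEC is supported by two points (diametrically opposite) or three points (on a circumcircle).
The farthest pair is (-4, -7)–(4, 6) with squared distance 233. The circle on this segment as diameter has centre (0, -0.5) and r² = 233/4 = 58.25.
Check (-3, -3): distance² to centre = 15.25 ≤ 58.25, so it lies inside.
All remaining points lie in this disk, and no smaller disk contains both endpoints, so this is the minimum enclosing circle.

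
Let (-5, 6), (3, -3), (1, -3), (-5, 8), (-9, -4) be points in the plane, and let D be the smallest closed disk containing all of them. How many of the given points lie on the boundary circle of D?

3

The minimum enclosing circle of a finite set is fixed by two of the points (as a diameter) or three (as a circumcircle).
The minimum enclosing circle is determined by three boundary points: (3, -3), (-5, 8), (-9, -4).
Their circumcentre is (-47/14, 11/14) with r² = 5365/98.
The farthest remaining point (1, -3) is at distance² 3265/98 ≤ 5365/98.
The points at distance exactly r from the centre are (3, -3), (-5, 8), (-9, -4) — 3 points.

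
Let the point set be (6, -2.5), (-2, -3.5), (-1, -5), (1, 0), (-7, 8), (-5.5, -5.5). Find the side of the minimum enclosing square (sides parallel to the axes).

The bounding box has width 13 and height 13.5.
An axis-aligned square enclosing the set must have side ≥ max(width, height).
So the minimum side is max(13, 13.5) = 13.5.

13.5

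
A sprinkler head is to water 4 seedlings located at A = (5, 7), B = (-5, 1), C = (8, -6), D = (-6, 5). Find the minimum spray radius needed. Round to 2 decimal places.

The farthest pair is C–D with squared distance 317. The circle on this segment as diameter has centre (1, -0.5) and r² = 317/4 = 79.25.
Check A: distance² to centre = 72.25 ≤ 79.25, so it lies inside.
All remaining points lie in this disk, and no smaller disk contains both endpoints, so this is the minimum enclosing circle.
r = √(79.25) ≈ 8.90.

8.90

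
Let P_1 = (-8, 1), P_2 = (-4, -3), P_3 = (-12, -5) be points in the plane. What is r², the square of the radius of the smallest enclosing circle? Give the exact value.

Side lengths²: P_1P_2² = 32, P_1P_3² = 52, P_2P_3² = 68.
Since P_2P_3² = 68 < 52 + 32 = 84, the triangle is acute, so the smallest enclosing circle is the circumcircle.
Circumcentre = (-8.2, -3.2), r² = 17.68.

17.68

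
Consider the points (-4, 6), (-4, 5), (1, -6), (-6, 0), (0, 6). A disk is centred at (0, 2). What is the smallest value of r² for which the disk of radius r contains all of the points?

The required radius is the distance from (0, 2) to the farthest point.
Squared distances: 32, 25, 65, 40, 16.
Maximum is 65, attained at (1, -6).

65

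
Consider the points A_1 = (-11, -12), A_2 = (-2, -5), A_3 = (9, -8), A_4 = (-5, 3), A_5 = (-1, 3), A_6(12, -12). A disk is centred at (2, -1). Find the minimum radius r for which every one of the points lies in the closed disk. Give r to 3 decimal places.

The required radius is the distance from (2, -1) to the farthest point.
Squared distances: 290, 32, 98, 65, 25, 221.
Maximum is 290, attained at A_1.
r = √290 ≈ 17.029.

17.029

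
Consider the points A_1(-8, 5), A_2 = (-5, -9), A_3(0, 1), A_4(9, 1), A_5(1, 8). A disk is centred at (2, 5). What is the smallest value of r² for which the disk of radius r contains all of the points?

245

The required radius is the distance from (2, 5) to the farthest point.
Squared distances: 100, 245, 20, 65, 10.
Maximum is 245, attained at A_2.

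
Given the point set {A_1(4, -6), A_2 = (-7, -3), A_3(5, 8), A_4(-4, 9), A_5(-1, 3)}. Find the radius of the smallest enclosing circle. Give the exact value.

8.5

The minimum enclosing circle of a finite set is fixed by two of the points (as a diameter) or three (as a circumcircle).
The farthest pair is A_1–A_4 with squared distance 289. The circle on this segment as diameter has centre (0, 1.5) and r² = 289/4 = 72.25.
Check A_2: distance² to centre = 69.25 ≤ 72.25, so it lies inside.
All remaining points lie in this disk, and no smaller disk contains both endpoints, so this is the minimum enclosing circle.
r = √(72.25) = 8.5.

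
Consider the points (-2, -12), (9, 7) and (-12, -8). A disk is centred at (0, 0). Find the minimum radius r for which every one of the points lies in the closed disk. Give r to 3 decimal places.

The required radius is the distance from (0, 0) to the farthest point.
Squared distances: 148, 130, 208.
Maximum is 208, attained at (-12, -8).
r = √208 ≈ 14.422.

14.422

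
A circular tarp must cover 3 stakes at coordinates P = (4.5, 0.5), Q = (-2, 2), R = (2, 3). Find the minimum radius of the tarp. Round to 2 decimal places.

Side lengths²: PQ² = 44.5, PR² = 12.5, QR² = 17.
Since PQ² = 44.5 ≥ 17 + 12.5 = 29.5, the angle opposite PQ is not acute, so the smallest enclosing circle has PQ as diameter.
Centre = midpoint of PQ = (1.25, 1.25), r² = 44.5/4 = 11.125.
r = √(11.125) ≈ 3.34.

3.34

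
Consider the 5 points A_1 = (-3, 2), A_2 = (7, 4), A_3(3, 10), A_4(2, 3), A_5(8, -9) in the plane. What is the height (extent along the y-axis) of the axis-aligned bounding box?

19

max y = 10, min y = -9, so height = 19.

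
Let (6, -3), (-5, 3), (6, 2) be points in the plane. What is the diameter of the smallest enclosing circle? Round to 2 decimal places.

12.53

Call the three points A, B, C in the order given.
Side lengths²: AB² = 157, AC² = 25, BC² = 122.
Since AB² = 157 ≥ 122 + 25 = 147, the angle opposite AB is not acute, so the smallest enclosing circle has AB as diameter.
Centre = midpoint of AB = (0.5, 0), r² = 157/4 = 39.25.
Diameter = 2r = 2√(39.25) ≈ 12.53.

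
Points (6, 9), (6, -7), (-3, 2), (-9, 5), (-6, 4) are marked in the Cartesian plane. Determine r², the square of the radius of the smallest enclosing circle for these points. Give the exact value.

98.81

The minimum enclosing circle is determined by three boundary points: (6, 9), (6, -7), (-9, 5).
Their circumcentre is (0.1, 1) with r² = 98.81.
The farthest remaining point (-6, 4) is at distance² 46.21 ≤ 98.81.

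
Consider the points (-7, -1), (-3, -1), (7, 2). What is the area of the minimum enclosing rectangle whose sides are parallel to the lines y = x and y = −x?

In coordinates u = x + y, v = x − y the rectangle is axis-aligned; the map (x,y)→(u,v) scales areas by 2.
u-values: -8, -4, 9; range = 9 − (-8) = 17.
v-values: -6, -2, 5; range = 5 − (-6) = 11.
Area = (17 × 11) / 2 = 93.5.

93.5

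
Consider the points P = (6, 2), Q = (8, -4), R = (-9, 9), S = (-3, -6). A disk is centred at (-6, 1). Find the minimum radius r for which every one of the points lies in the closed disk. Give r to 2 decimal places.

14.87

The required radius is the distance from (-6, 1) to the farthest point.
Squared distances: 145, 221, 73, 58.
Maximum is 221, attained at Q.
r = √221 ≈ 14.87.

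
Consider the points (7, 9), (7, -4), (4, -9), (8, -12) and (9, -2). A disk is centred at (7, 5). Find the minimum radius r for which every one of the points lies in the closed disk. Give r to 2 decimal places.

17.03

The required radius is the distance from (7, 5) to the farthest point.
Squared distances: 16, 81, 205, 290, 53.
Maximum is 290, attained at (8, -12).
r = √290 ≈ 17.03.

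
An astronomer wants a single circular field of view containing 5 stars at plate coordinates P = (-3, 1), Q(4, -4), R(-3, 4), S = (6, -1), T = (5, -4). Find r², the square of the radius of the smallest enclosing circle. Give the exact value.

By Welzl's lemma the MEC is supported by two points (diametrically opposite) or three points (on a circumcircle).
The farthest pair is R–T with squared distance 128. The circle on this segment as diameter has centre (1, 0) and r² = 128/4 = 32.
Check P: distance² to centre = 17 ≤ 32, so it lies inside.
All remaining points lie in this disk, and no smaller disk contains both endpoints, so this is the minimum enclosing circle.

32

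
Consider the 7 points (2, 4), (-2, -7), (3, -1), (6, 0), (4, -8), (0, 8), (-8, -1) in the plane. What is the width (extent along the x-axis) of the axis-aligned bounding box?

max x = 6, min x = -8, so width = 14.

14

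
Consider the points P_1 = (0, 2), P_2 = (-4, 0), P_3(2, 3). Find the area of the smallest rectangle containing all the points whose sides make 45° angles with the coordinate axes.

13.5

In coordinates u = x + y, v = x − y the rectangle is axis-aligned; the map (x,y)→(u,v) scales areas by 2.
u-values: 2, -4, 5; range = 5 − (-4) = 9.
v-values: -2, -4, -1; range = -1 − (-4) = 3.
Area = (9 × 3) / 2 = 13.5.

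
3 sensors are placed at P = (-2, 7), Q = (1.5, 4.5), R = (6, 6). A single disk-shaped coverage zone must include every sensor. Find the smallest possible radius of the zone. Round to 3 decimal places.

4.031

Side lengths²: PQ² = 18.5, PR² = 65, QR² = 22.5.
Since PR² = 65 ≥ 22.5 + 18.5 = 41, the angle opposite PR is not acute, so the smallest enclosing circle has PR as diameter.
Centre = midpoint of PR = (2, 6.5), r² = 65/4 = 16.25.
r = √(16.25) ≈ 4.031.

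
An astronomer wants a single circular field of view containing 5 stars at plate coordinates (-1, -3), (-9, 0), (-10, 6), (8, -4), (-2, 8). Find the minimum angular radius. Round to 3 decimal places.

10.296

By Welzl's lemma the MEC is supported by two points (diametrically opposite) or three points (on a circumcircle).
The farthest pair is (-10, 6)–(8, -4) with squared distance 424. The circle on this segment as diameter has centre (-1, 1) and r² = 424/4 = 106.
Check (-1, -3): distance² to centre = 16 ≤ 106, so it lies inside.
All remaining points lie in this disk, and no smaller disk contains both endpoints, so this is the minimum enclosing circle.
r = √106 ≈ 10.296.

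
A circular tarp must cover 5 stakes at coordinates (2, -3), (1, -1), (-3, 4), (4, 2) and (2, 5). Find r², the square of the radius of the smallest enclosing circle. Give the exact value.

19.24

A smallest enclosing disk is always determined by at most three of the input points on its boundary.
The minimum enclosing circle is determined by three boundary points: (2, -3), (-3, 4), (2, 5).
Their circumcentre is (0.2, 1) with r² = 19.24.
The farthest remaining point (4, 2) is at distance² 15.44 ≤ 19.24.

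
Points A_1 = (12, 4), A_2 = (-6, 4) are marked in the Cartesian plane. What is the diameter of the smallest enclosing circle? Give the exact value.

The smallest circle enclosing two points has them as diameter endpoints.
Centre = midpoint = (3, 4); r² = |A_1A_2|²/4 = 324/4 = 81.
Diameter = 2r = 2√81 = 18.

18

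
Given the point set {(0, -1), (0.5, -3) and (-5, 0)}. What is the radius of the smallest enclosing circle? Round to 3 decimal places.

3.132

Call the three points A, B, C in the order given.
Side lengths²: AB² = 4.25, AC² = 26, BC² = 39.25.
Since BC² = 39.25 ≥ 26 + 4.25 = 30.25, the angle opposite BC is not acute, so the smallest enclosing circle has BC as diameter.
Centre = midpoint of BC = (-2.25, -1.5), r² = 39.25/4 = 9.8125.
r = √(9.8125) ≈ 3.132.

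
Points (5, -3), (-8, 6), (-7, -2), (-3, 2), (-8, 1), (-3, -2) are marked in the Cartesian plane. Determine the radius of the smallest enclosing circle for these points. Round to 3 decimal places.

7.906

A smallest enclosing disk is always determined by at most three of the input points on its boundary.
The farthest pair is (5, -3)–(-8, 6) with squared distance 250. The circle on this segment as diameter has centre (-1.5, 1.5) and r² = 250/4 = 62.5.
Check (-7, -2): distance² to centre = 42.5 ≤ 62.5, so it lies inside.
All remaining points lie in this disk, and no smaller disk contains both endpoints, so this is the minimum enclosing circle.
r = √(62.5) ≈ 7.906.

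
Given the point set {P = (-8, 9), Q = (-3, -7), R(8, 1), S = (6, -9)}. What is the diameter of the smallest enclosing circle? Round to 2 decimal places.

22.80

The minimum enclosing circle of a finite set is fixed by two of the points (as a diameter) or three (as a circumcircle).
The farthest pair is P–S with squared distance 520. The circle on this segment as diameter has centre (-1, 0) and r² = 520/4 = 130.
Check Q: distance² to centre = 53 ≤ 130, so it lies inside.
All remaining points lie in this disk, and no smaller disk contains both endpoints, so this is the minimum enclosing circle.
Diameter = 2r = 2√130 ≈ 22.80.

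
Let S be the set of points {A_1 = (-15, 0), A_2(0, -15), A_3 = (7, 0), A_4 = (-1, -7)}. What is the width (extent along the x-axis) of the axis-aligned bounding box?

22

max x = 7, min x = -15, so width = 22.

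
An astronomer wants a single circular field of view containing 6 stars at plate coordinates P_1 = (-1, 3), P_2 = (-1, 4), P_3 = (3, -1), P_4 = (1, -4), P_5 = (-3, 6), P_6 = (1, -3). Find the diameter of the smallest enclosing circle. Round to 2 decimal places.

The minimum enclosing circle of a finite set is fixed by two of the points (as a diameter) or three (as a circumcircle).
The farthest pair is P_4–P_5 with squared distance 116. The circle on this segment as diameter has centre (-1, 1) and r² = 116/4 = 29.
Check P_1: distance² to centre = 4 ≤ 29, so it lies inside.
All remaining points lie in this disk, and no smaller disk contains both endpoints, so this is the minimum enclosing circle.
Diameter = 2r = 2√29 ≈ 10.77.

10.77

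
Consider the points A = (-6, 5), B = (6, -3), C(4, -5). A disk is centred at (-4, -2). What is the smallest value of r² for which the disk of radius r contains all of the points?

The required radius is the distance from (-4, -2) to the farthest point.
Squared distances: 53, 101, 73.
Maximum is 101, attained at B.

101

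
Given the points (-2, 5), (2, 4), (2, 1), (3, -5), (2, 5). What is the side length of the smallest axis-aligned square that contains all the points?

The bounding box has width 5 and height 10.
An axis-aligned square enclosing the set must have side ≥ max(width, height).
So the minimum side is max(5, 10) = 10.

10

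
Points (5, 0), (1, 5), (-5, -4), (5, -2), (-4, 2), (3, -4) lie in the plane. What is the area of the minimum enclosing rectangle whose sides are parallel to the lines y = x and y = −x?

97.5

In coordinates u = x + y, v = x − y the rectangle is axis-aligned; the map (x,y)→(u,v) scales areas by 2.
u-values: 5, 6, -9, 3, -2, -1; range = 6 − (-9) = 15.
v-values: 5, -4, -1, 7, -6, 7; range = 7 − (-6) = 13.
Area = (15 × 13) / 2 = 97.5.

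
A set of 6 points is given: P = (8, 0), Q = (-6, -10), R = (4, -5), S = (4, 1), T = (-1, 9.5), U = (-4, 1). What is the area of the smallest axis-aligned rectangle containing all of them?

x ranges over [-6, 8], width 14.
y ranges over [-10, 9.5], height 19.5.
Area = 14 × 19.5 = 273.

273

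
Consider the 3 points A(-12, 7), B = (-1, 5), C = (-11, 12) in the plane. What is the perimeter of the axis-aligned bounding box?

Width = max x − min x = -1 − (-12) = 11.
Height = max y − min y = 12 − 5 = 7.
Perimeter = 2(11 + 7) = 36.

36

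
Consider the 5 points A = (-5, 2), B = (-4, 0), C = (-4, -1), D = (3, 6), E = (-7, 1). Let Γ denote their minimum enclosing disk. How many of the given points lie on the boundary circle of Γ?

A smallest enclosing disk is always determined by at most three of the input points on its boundary.
The farthest pair is D–E with squared distance 125. The circle on this segment as diameter has centre (-2, 3.5) and r² = 125/4 = 31.25.
Check A: distance² to centre = 11.25 ≤ 31.25, so it lies inside.
All remaining points lie in this disk, and no smaller disk contains both endpoints, so this is the minimum enclosing circle.
The points at distance exactly r from the centre are D, E — 2 points.

2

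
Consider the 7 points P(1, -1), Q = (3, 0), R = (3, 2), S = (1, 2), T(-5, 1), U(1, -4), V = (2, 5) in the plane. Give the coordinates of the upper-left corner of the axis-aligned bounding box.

x-range [-5, 3], y-range [-4, 5].
The upper-left corner is (-5, 5).

(-5, 5)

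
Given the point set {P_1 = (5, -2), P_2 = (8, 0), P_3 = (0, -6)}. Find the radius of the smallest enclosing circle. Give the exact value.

Side lengths²: P_1P_2² = 13, P_1P_3² = 41, P_2P_3² = 100.
Since P_2P_3² = 100 ≥ 41 + 13 = 54, the angle opposite P_2P_3 is not acute, so the smallest enclosing circle has P_2P_3 as diameter.
Centre = midpoint of P_2P_3 = (4, -3), r² = 100/4 = 25.
r = √25 = 5.

5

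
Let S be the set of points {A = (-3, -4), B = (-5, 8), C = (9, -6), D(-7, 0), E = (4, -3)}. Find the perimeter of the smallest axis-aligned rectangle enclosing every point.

60

Width = max x − min x = 9 − (-7) = 16.
Height = max y − min y = 8 − (-6) = 14.
Perimeter = 2(16 + 14) = 60.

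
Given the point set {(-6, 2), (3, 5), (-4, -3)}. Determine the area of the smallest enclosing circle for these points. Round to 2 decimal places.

89.06

Call the three points A, B, C in the order given.
Side lengths²: AB² = 90, AC² = 29, BC² = 113.
Since BC² = 113 < 90 + 29 = 119, the triangle is acute, so the smallest enclosing circle is the circumcircle.
Circumcentre = (-25/34, 41/34), r² = 16385/578.
Area = π·r² = π·16385/578 ≈ 89.06.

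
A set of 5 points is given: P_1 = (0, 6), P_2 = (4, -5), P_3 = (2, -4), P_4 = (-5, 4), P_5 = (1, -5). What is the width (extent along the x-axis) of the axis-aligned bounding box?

9

max x = 4, min x = -5, so width = 9.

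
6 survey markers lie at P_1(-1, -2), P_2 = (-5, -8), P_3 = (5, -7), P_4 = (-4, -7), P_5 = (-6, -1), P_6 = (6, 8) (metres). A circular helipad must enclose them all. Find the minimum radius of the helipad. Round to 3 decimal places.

9.708

The farthest pair is P_2–P_6 with squared distance 377. The circle on this segment as diameter has centre (0.5, 0) and r² = 377/4 = 94.25.
Check P_1: distance² to centre = 6.25 ≤ 94.25, so it lies inside.
All remaining points lie in this disk, and no smaller disk contains both endpoints, so this is the minimum enclosing circle.
r = √(94.25) ≈ 9.708.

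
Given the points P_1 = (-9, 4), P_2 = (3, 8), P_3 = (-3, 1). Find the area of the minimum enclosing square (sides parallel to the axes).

144

The bounding box has width 12 and height 7.
An axis-aligned square enclosing the set must have side ≥ max(width, height).
So the minimum side is max(12, 7) = 12.
Area = 12² = 144.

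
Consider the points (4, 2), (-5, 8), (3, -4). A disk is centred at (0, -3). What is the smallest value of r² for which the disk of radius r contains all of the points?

The required radius is the distance from (0, -3) to the farthest point.
Squared distances: 41, 146, 10.
Maximum is 146, attained at (-5, 8).

146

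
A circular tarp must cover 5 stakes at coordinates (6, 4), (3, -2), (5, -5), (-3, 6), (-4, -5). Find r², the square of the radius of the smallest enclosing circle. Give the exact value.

The minimum enclosing circle is determined by three boundary points: (5, -5), (-3, 6), (-4, -5).
Their circumcentre is (0.5, 3/22) with r² = 11285/242.
The farthest remaining point (6, 4) is at distance² 10933/242 ≤ 11285/242.

11285/242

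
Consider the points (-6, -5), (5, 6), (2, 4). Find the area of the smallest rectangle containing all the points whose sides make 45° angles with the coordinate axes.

11

In coordinates u = x + y, v = x − y the rectangle is axis-aligned; the map (x,y)→(u,v) scales areas by 2.
u-values: -11, 11, 6; range = 11 − (-11) = 22.
v-values: -1, -1, -2; range = -1 − (-2) = 1.
Area = (22 × 1) / 2 = 11.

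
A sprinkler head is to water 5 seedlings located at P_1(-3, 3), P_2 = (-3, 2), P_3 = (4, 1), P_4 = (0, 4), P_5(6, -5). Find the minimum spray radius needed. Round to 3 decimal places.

The minimum enclosing circle of a finite set is fixed by two of the points (as a diameter) or three (as a circumcircle).
The farthest pair is P_1–P_5 with squared distance 145. The circle on this segment as diameter has centre (1.5, -1) and r² = 145/4 = 36.25.
Check P_2: distance² to centre = 29.25 ≤ 36.25, so it lies inside.
All remaining points lie in this disk, and no smaller disk contains both endpoints, so this is the minimum enclosing circle.
r = √(36.25) ≈ 6.021.

6.021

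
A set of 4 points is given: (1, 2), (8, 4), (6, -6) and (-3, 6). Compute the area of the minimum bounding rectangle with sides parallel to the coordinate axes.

x ranges over [-3, 8], width 11.
y ranges over [-6, 6], height 12.
Area = 11 × 12 = 132.

132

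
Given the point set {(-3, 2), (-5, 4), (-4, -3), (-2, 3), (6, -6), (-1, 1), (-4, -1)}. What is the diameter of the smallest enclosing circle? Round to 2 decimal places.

14.87

By Welzl's lemma the MEC is supported by two points (diametrically opposite) or three points (on a circumcircle).
The farthest pair is (-5, 4)–(6, -6) with squared distance 221. The circle on this segment as diameter has centre (0.5, -1) and r² = 221/4 = 55.25.
Check (-3, 2): distance² to centre = 21.25 ≤ 55.25, so it lies inside.
All remaining points lie in this disk, and no smaller disk contains both endpoints, so this is the minimum enclosing circle.
Diameter = 2r = 2√(55.25) ≈ 14.87.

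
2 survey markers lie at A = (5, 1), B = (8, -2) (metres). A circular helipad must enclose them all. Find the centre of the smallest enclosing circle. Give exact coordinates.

The smallest circle enclosing two points has them as diameter endpoints.
Centre = midpoint = (6.5, -0.5); r² = |AB|²/4 = 18/4 = 4.5.
Centre = (6.5, -0.5).

(6.5, -0.5)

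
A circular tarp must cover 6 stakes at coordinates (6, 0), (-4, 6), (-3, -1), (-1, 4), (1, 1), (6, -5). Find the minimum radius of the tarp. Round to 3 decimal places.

7.433

A smallest enclosing disk is always determined by at most three of the input points on its boundary.
The farthest pair is (-4, 6)–(6, -5) with squared distance 221. The circle on this segment as diameter has centre (1, 0.5) and r² = 221/4 = 55.25.
Check (6, 0): distance² to centre = 25.25 ≤ 55.25, so it lies inside.
All remaining points lie in this disk, and no smaller disk contains both endpoints, so this is the minimum enclosing circle.
r = √(55.25) ≈ 7.433.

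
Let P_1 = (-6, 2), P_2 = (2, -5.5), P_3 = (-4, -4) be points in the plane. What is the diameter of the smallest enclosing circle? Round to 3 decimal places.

10.966

Side lengths²: P_1P_2² = 120.25, P_1P_3² = 40, P_2P_3² = 38.25.
Since P_1P_2² = 120.25 ≥ 40 + 38.25 = 78.25, the angle opposite P_1P_2 is not acute, so the smallest enclosing circle has P_1P_2 as diameter.
Centre = midpoint of P_1P_2 = (-2, -1.75), r² = 120.25/4 = 30.0625.
Diameter = 2r = 2√(30.0625) ≈ 10.966.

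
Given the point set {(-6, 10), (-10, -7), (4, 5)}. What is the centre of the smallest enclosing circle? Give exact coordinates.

(-84/19, 25/38)

Call the three points A, B, C in the order given.
Side lengths²: AB² = 305, AC² = 125, BC² = 340.
Since BC² = 340 < 305 + 125 = 430, the triangle is acute, so the smallest enclosing circle is the circumcircle.
Circumcentre = (-84/19, 25/38), r² = 129625/1444.
Centre = (-84/19, 25/38).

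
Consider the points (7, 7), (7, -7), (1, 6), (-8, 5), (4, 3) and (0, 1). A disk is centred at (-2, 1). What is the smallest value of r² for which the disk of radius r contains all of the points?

145

The required radius is the distance from (-2, 1) to the farthest point.
Squared distances: 117, 145, 34, 52, 40, 4.
Maximum is 145, attained at (7, -7).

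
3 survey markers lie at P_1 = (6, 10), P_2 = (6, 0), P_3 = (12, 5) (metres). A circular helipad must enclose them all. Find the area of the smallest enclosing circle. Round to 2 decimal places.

Side lengths²: P_1P_2² = 100, P_1P_3² = 61, P_2P_3² = 61.
Since P_1P_2² = 100 < 61 + 61 = 122, the triangle is acute, so the smallest enclosing circle is the circumcircle.
Circumcentre = (83/12, 5), r² = 3721/144.
Area = π·r² = π·3721/144 ≈ 81.18.

81.18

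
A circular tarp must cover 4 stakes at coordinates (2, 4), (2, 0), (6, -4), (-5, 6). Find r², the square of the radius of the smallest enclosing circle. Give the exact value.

55.25

The minimum enclosing circle of a finite set is fixed by two of the points (as a diameter) or three (as a circumcircle).
The farthest pair is (6, -4)–(-5, 6) with squared distance 221. The circle on this segment as diameter has centre (0.5, 1) and r² = 221/4 = 55.25.
Check (2, 4): distance² to centre = 11.25 ≤ 55.25, so it lies inside.
All remaining points lie in this disk, and no smaller disk contains both endpoints, so this is the minimum enclosing circle.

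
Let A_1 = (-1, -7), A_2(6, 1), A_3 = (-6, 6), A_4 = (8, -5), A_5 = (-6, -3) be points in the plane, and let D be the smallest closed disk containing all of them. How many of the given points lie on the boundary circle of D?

2

A smallest enclosing disk is always determined by at most three of the input points on its boundary.
The farthest pair is A_3–A_4 with squared distance 317. The circle on this segment as diameter has centre (1, 0.5) and r² = 317/4 = 79.25.
Check A_1: distance² to centre = 60.25 ≤ 79.25, so it lies inside.
All remaining points lie in this disk, and no smaller disk contains both endpoints, so this is the minimum enclosing circle.
The points at distance exactly r from the centre are A_3, A_4 — 2 points.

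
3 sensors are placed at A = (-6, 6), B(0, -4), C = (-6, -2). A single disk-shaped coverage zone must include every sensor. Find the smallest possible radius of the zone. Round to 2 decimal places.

5.83

Side lengths²: AB² = 136, AC² = 64, BC² = 40.
Since AB² = 136 ≥ 64 + 40 = 104, the angle opposite AB is not acute, so the smallest enclosing circle has AB as diameter.
Centre = midpoint of AB = (-3, 1), r² = 136/4 = 34.
r = √34 ≈ 5.83.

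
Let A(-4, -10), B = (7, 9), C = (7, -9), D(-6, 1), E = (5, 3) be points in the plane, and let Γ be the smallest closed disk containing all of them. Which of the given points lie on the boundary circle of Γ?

The minimum enclosing circle of a finite set is fixed by two of the points (as a diameter) or three (as a circumcircle).
The farthest pair is A–B with squared distance 482. The circle on this segment as diameter has centre (1.5, -0.5) and r² = 482/4 = 120.5.
Check C: distance² to centre = 102.5 ≤ 120.5, so it lies inside.
All remaining points lie in this disk, and no smaller disk contains both endpoints, so this is the minimum enclosing circle.
The points at distance exactly r from the centre are A, B — 2 points.

A, B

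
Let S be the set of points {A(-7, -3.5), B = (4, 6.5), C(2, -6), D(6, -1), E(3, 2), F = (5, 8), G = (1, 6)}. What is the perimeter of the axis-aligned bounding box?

54

Width = max x − min x = 6 − (-7) = 13.
Height = max y − min y = 8 − (-6) = 14.
Perimeter = 2(13 + 14) = 54.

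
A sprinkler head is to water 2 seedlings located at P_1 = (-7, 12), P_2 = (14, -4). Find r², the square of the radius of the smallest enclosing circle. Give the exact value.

174.25

The smallest circle enclosing two points has them as diameter endpoints.
Centre = midpoint = (3.5, 4); r² = |P_1P_2|²/4 = 697/4 = 174.25.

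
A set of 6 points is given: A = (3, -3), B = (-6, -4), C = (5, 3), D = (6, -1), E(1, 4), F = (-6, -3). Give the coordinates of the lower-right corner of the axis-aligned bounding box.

(6, -4)

x-range [-6, 6], y-range [-4, 4].
The lower-right corner is (6, -4).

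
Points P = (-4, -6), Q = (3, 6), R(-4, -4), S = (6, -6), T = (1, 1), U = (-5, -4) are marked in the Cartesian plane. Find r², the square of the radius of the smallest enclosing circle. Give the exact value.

The minimum enclosing circle is determined by three boundary points: P, Q, S.
Their circumcentre is (1, -0.875) with r² = 51.265625.
The farthest remaining point U is at distance² 45.765625 ≤ 51.265625.

51.265625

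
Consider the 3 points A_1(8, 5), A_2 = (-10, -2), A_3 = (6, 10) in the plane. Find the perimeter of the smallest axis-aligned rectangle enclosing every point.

Width = max x − min x = 8 − (-10) = 18.
Height = max y − min y = 10 − (-2) = 12.
Perimeter = 2(18 + 12) = 60.

60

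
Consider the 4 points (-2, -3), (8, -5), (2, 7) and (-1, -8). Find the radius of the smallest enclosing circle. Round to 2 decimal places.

A smallest enclosing disk is always determined by at most three of the input points on its boundary.
The minimum enclosing circle is determined by three boundary points: (8, -5), (2, 7), (-1, -8).
Their circumcentre is (11/7, -5/7) with r² = 2925/49.
The farthest remaining point (-2, -3) is at distance² 881/49 ≤ 2925/49.
r = √(2925/49) ≈ 7.73.

7.73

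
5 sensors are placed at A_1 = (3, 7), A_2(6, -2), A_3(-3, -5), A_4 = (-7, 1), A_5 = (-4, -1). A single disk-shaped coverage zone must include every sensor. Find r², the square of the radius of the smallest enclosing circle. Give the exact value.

The minimum enclosing circle of a finite set is fixed by two of the points (as a diameter) or three (as a circumcircle).
The minimum enclosing circle is determined by three boundary points: A_1, A_2, A_4.
Their circumcentre is (-1/6, 17/18) with r² = 7565/162.
The farthest remaining point A_3 is at distance² 7025/162 ≤ 7565/162.

7565/162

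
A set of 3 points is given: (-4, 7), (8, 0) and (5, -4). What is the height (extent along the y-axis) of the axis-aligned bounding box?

11

max y = 7, min y = -4, so height = 11.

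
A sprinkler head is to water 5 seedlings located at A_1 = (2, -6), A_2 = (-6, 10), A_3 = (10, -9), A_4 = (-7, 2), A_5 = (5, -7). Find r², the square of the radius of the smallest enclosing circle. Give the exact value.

By Welzl's lemma the MEC is supported by two points (diametrically opposite) or three points (on a circumcircle).
The farthest pair is A_2–A_3 with squared distance 617. The circle on this segment as diameter has centre (2, 0.5) and r² = 617/4 = 154.25.
Check A_1: distance² to centre = 42.25 ≤ 154.25, so it lies inside.
All remaining points lie in this disk, and no smaller disk contains both endpoints, so this is the minimum enclosing circle.

154.25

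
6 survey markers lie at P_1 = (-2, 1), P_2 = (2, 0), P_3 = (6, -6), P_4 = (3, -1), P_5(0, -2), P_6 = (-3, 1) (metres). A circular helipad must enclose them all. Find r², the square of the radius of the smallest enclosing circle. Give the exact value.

32.5

The minimum enclosing circle of a finite set is fixed by two of the points (as a diameter) or three (as a circumcircle).
The farthest pair is P_3–P_6 with squared distance 130. The circle on this segment as diameter has centre (1.5, -2.5) and r² = 130/4 = 32.5.
Check P_1: distance² to centre = 24.5 ≤ 32.5, so it lies inside.
All remaining points lie in this disk, and no smaller disk contains both endpoints, so this is the minimum enclosing circle.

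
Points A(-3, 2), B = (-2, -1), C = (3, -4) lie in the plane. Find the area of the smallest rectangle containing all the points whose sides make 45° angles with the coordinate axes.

In coordinates u = x + y, v = x − y the rectangle is axis-aligned; the map (x,y)→(u,v) scales areas by 2.
u-values: -1, -3, -1; range = -1 − (-3) = 2.
v-values: -5, -1, 7; range = 7 − (-5) = 12.
Area = (2 × 12) / 2 = 12.

12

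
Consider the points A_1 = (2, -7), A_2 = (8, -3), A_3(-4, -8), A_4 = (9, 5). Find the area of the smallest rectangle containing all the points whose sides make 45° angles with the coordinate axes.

91

In coordinates u = x + y, v = x − y the rectangle is axis-aligned; the map (x,y)→(u,v) scales areas by 2.
u-values: -5, 5, -12, 14; range = 14 − (-12) = 26.
v-values: 9, 11, 4, 4; range = 11 − 4 = 7.
Area = (26 × 7) / 2 = 91.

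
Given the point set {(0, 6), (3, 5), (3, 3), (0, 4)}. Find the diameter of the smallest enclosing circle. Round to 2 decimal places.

4.24

The farthest pair is (0, 6)–(3, 3) with squared distance 18. The circle on this segment as diameter has centre (1.5, 4.5) and r² = 18/4 = 4.5.
Check (3, 5): distance² to centre = 2.5 ≤ 4.5, so it lies inside.
All remaining points lie in this disk, and no smaller disk contains both endpoints, so this is the minimum enclosing circle.
Diameter = 2r = 2√(4.5) ≈ 4.24.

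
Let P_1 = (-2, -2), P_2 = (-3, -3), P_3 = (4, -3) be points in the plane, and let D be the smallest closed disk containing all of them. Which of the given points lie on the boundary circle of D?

Side lengths²: P_1P_2² = 2, P_1P_3² = 37, P_2P_3² = 49.
Since P_2P_3² = 49 ≥ 37 + 2 = 39, the angle opposite P_2P_3 is not acute, so the smallest enclosing circle has P_2P_3 as diameter.
Centre = midpoint of P_2P_3 = (0.5, -3), r² = 49/4 = 12.25.
The points at distance exactly r from the centre are P_2, P_3 — 2 points.

P_2, P_3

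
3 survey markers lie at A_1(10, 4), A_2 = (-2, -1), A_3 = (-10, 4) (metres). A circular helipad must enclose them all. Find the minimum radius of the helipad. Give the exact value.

Side lengths²: A_1A_2² = 169, A_1A_3² = 400, A_2A_3² = 89.
Since A_1A_3² = 400 ≥ 169 + 89 = 258, the angle opposite A_1A_3 is not acute, so the smallest enclosing circle has A_1A_3 as diameter.
Centre = midpoint of A_1A_3 = (0, 4), r² = 400/4 = 100.
r = √100 = 10.

10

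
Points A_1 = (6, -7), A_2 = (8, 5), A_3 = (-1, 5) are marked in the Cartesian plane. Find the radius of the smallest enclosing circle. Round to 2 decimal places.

Side lengths²: A_1A_2² = 148, A_1A_3² = 193, A_2A_3² = 81.
Since A_1A_3² = 193 < 148 + 81 = 229, the triangle is acute, so the smallest enclosing circle is the circumcircle.
Circumcentre = (3.5, -5/12), r² = 7141/144.
r = √(7141/144) ≈ 7.04.

7.04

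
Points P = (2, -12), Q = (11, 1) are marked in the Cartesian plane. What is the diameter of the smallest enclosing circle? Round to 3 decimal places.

The smallest circle enclosing two points has them as diameter endpoints.
Centre = midpoint = (6.5, -5.5); r² = |PQ|²/4 = 250/4 = 62.5.
Diameter = 2r = 2√(62.5) ≈ 15.811.

15.811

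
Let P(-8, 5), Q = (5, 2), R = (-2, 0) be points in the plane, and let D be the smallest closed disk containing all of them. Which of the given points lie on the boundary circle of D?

Side lengths²: PQ² = 178, PR² = 61, QR² = 53.
Since PQ² = 178 ≥ 61 + 53 = 114, the angle opposite PQ is not acute, so the smallest enclosing circle has PQ as diameter.
Centre = midpoint of PQ = (-1.5, 3.5), r² = 178/4 = 44.5.
The points at distance exactly r from the centre are P, Q — 2 points.

P, Q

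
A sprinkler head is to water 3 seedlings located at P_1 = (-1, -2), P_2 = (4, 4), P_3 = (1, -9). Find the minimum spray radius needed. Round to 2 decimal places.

Side lengths²: P_1P_2² = 61, P_1P_3² = 53, P_2P_3² = 178.
Since P_2P_3² = 178 ≥ 61 + 53 = 114, the angle opposite P_2P_3 is not acute, so the smallest enclosing circle has P_2P_3 as diameter.
Centre = midpoint of P_2P_3 = (2.5, -2.5), r² = 178/4 = 44.5.
r = √(44.5) ≈ 6.67.

6.67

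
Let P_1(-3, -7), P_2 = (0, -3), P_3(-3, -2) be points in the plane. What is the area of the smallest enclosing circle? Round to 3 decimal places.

Side lengths²: P_1P_2² = 25, P_1P_3² = 25, P_2P_3² = 10.
Since P_1P_3² = 25 < 25 + 10 = 35, the triangle is acute, so the smallest enclosing circle is the circumcircle.
Circumcentre = (-13/6, -4.5), r² = 125/18.
Area = π·r² = π·125/18 ≈ 21.817.

21.817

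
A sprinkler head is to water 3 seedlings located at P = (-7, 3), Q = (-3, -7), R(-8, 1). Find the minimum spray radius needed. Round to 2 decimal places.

5.39

Side lengths²: PQ² = 116, PR² = 5, QR² = 89.
Since PQ² = 116 ≥ 89 + 5 = 94, the angle opposite PQ is not acute, so the smallest enclosing circle has PQ as diameter.
Centre = midpoint of PQ = (-5, -2), r² = 116/4 = 29.
r = √29 ≈ 5.39.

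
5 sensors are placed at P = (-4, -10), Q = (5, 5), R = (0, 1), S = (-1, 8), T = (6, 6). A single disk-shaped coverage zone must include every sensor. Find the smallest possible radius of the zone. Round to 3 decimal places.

9.495

The minimum enclosing circle of a finite set is fixed by two of the points (as a diameter) or three (as a circumcircle).
The minimum enclosing circle is determined by three boundary points: P, S, T.
Their circumcentre is (1/11, -63/44) with r² = 174529/1936.
The farthest remaining point Q is at distance² 126745/1936 ≤ 174529/1936.
r = √(174529/1936) ≈ 9.495.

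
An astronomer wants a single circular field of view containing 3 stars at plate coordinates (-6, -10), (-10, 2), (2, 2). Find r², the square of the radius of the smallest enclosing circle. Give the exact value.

520/9

Call the three points A, B, C in the order given.
Side lengths²: AB² = 160, AC² = 208, BC² = 144.
Since AC² = 208 < 160 + 144 = 304, the triangle is acute, so the smallest enclosing circle is the circumcircle.
Circumcentre = (-4, -8/3), r² = 520/9.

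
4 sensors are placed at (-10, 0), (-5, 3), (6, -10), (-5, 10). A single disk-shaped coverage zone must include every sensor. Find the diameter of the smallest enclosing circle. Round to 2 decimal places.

22.83

The minimum enclosing circle of a finite set is fixed by two of the points (as a diameter) or three (as a circumcircle).
The farthest pair is (6, -10)–(-5, 10) with squared distance 521. The circle on this segment as diameter has centre (0.5, 0) and r² = 521/4 = 130.25.
Check (-10, 0): distance² to centre = 110.25 ≤ 130.25, so it lies inside.
All remaining points lie in this disk, and no smaller disk contains both endpoints, so this is the minimum enclosing circle.
Diameter = 2r = 2√(130.25) ≈ 22.83.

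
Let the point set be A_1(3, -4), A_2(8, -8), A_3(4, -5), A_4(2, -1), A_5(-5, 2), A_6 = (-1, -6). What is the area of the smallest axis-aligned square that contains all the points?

The bounding box has width 13 and height 10.
An axis-aligned square enclosing the set must have side ≥ max(width, height).
So the minimum side is max(13, 10) = 13.
Area = 13² = 169.

169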